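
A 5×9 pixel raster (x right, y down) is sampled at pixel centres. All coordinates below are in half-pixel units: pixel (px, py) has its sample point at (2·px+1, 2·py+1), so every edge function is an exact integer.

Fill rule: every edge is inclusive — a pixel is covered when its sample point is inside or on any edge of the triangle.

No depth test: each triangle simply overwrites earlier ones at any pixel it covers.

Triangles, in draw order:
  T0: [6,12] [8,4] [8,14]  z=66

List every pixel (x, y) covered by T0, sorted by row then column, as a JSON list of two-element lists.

T0:
  2·area = 20
  edge (6, 12)→(8, 4): d=(2,-8) inclusive
  edge (8, 4)→(8, 14): d=(0,10) inclusive
  edge (8, 14)→(6, 12): d=(-2,-2) inclusive
    (0,3)@(1, 7): e=[-50,70,0] → ·  [on edge]
    (1,4)@(3, 9): e=[-30,50,0] → ·  [on edge]
    (3,4)@(7, 9): e=[2,10,8] → █
    (4,4)@(9, 9): e=[18,-10,12] → ·
    (2,5)@(5, 11): e=[-10,30,0] → ·  [on edge]
    (3,5)@(7, 11): e=[6,10,4] → █
    (4,5)@(9, 11): e=[22,-10,8] → ·
    (3,6)@(7, 13): e=[10,10,0] → █  [on edge]
    (4,6)@(9, 13): e=[26,-10,4] → ·
    (3,7)@(7, 15): e=[14,10,-4] → ·
    (4,7)@(9, 15): e=[30,-10,0] → ·  [on edge]
  covered (3 px):
    · · · · ·
    · · · · ·
    · · · · ·
    · · · · ·
    · · · █ ·
    · · · █ ·
    · · · █ ·
    · · · · ·
    · · · · ·

Final: [[3,4],[3,5],[3,6]]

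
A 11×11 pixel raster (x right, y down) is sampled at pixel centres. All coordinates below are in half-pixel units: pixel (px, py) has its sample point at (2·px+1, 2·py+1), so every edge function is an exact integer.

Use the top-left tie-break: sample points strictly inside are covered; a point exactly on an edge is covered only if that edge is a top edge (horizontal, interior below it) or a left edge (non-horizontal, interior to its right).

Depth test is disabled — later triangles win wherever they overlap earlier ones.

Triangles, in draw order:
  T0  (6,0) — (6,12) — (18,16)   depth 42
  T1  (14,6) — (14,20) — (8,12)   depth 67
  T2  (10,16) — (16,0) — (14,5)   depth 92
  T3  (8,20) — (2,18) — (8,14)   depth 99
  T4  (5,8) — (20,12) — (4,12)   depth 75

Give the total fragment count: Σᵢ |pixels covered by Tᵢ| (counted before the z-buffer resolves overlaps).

T0:
  2·area = 144  (B↔C swapped to make it positive)
  edge (6, 0)→(18, 16): d=(12,16) right/bottom  bias=-1
  edge (18, 16)→(6, 12): d=(-12,-4) top-left  bias=+0
  edge (6, 12)→(6, 0): d=(0,-12) top-left  bias=+0
    (3,1)@(7, 3): e=[20,112,12] → █
    (4,1)@(9, 3): e=[-12,120,36] → ·
    (3,2)@(7, 5): e=[44,88,12] → █
    (4,2)@(9, 5): e=[12,96,36] → █
    (5,2)@(11, 5): e=[-20,104,60] → ·
    (3,3)@(7, 7): e=[68,64,12] → █
    (5,3)@(11, 7): e=[4,80,60] → █
    (6,3)@(13, 7): e=[-28,88,84] → ·
    (3,4)@(7, 9): e=[92,40,12] → █
    (6,4)@(13, 9): e=[-4,64,84] → ·
    (1,5)@(3, 11): e=[180,0,-36] → ·  [on edge]
    (3,5)@(7, 11): e=[116,16,12] → █
    (4,6)@(9, 13): e=[108,0,36] → █  [on edge]
    (7,7)@(15, 15): e=[36,0,108] → █  [on edge]
    (10,8)@(21, 17): e=[-36,0,180] → ·  [on edge]
  covered (19 px):
    · · · · · · · · · · ·
    · · · █ · · · · · · ·
    · · · █ █ · · · · · ·
    · · · █ █ █ · · · · ·
    · · · █ █ █ · · · · ·
    · · · █ █ █ █ · · · ·
    · · · · █ █ █ █ · · ·
    · · · · · · · █ █ · ·
    · · · · · · · · · · ·
    · · · · · · · · · · ·
    · · · · · · · · · · ·
T1:
  2·area = 84
  edge (14, 6)→(14, 20): d=(0,14) right/bottom  bias=-1
  edge (14, 20)→(8, 12): d=(-6,-8) top-left  bias=+0
  edge (8, 12)→(14, 6): d=(6,-6) top-left  bias=+0
    (9,0)@(19, 1): e=[-70,154,0] → ·  [on edge]
    (8,1)@(17, 3): e=[-42,126,0] → ·  [on edge]
    (7,2)@(15, 5): e=[-14,98,0] → ·  [on edge]
    (6,3)@(13, 7): e=[14,70,0] → █  [on edge]
    (7,3)@(15, 7): e=[-14,86,12] → ·
    (5,4)@(11, 9): e=[42,42,0] → █  [on edge]
    (7,4)@(15, 9): e=[-14,74,24] → ·
    (4,5)@(9, 11): e=[70,14,0] → █  [on edge]
    (7,5)@(15, 11): e=[-14,62,36] → ·
    (3,6)@(7, 13): e=[98,-14,0] → ·  [on edge]
    (4,6)@(9, 13): e=[70,2,12] → █
    (7,6)@(15, 13): e=[-14,50,48] → ·
    (2,7)@(5, 15): e=[126,-42,0] → ·  [on edge]
    (1,8)@(3, 17): e=[154,-70,0] → ·  [on edge]
    (0,9)@(1, 19): e=[182,-98,0] → ·  [on edge]
  covered (12 px):
    · · · · · · · · · · ·
    · · · · · · · · · · ·
    · · · · · · · · · · ·
    · · · · · · █ · · · ·
    · · · · · █ █ · · · ·
    · · · · █ █ █ · · · ·
    · · · · █ █ █ · · · ·
    · · · · · █ █ · · · ·
    · · · · · · █ · · · ·
    · · · · · · · · · · ·
    · · · · · · · · · · ·
T2:
  2·area = 2  (B↔C swapped to make it positive)
  edge (10, 16)→(14, 5): d=(4,-11) top-left  bias=+0
  edge (14, 5)→(16, 0): d=(2,-5) top-left  bias=+0
  edge (16, 0)→(10, 16): d=(-6,16) right/bottom  bias=-1
  covered (0 px):
    · · · · · · · · · · ·
    · · · · · · · · · · ·
    · · · · · · · · · · ·
    · · · · · · · · · · ·
    · · · · · · · · · · ·
    · · · · · · · · · · ·
    · · · · · · · · · · ·
    · · · · · · · · · · ·
    · · · · · · · · · · ·
    · · · · · · · · · · ·
    · · · · · · · · · · ·
T3:
  2·area = 36
  edge (8, 20)→(2, 18): d=(-6,-2) top-left  bias=+0
  edge (2, 18)→(8, 14): d=(6,-4) top-left  bias=+0
  edge (8, 14)→(8, 20): d=(0,6) right/bottom  bias=-1
    (3,7)@(7, 15): e=[28,2,6] → █
    (4,7)@(9, 15): e=[32,10,-6] → ·
    (2,8)@(5, 17): e=[12,6,18] → █
    (4,8)@(9, 17): e=[20,22,-6] → ·
    (2,9)@(5, 19): e=[0,18,18] → █  [on edge]
    (4,9)@(9, 19): e=[8,34,-6] → ·
    (2,10)@(5, 21): e=[-12,30,18] → ·
    (3,10)@(7, 21): e=[-8,38,6] → ·
    (5,10)@(11, 21): e=[0,54,-18] → ·  [on edge]
  covered (5 px):
    · · · · · · · · · · ·
    · · · · · · · · · · ·
    · · · · · · · · · · ·
    · · · · · · · · · · ·
    · · · · · · · · · · ·
    · · · · · · · · · · ·
    · · · · · · · · · · ·
    · · · █ · · · · · · ·
    · · █ █ · · · · · · ·
    · · █ █ · · · · · · ·
    · · · · · · · · · · ·
T4:
  2·area = 64
  edge (5, 8)→(20, 12): d=(15,4) right/bottom  bias=-1
  edge (20, 12)→(4, 12): d=(-16,0) right/bottom  bias=-1
  edge (4, 12)→(5, 8): d=(1,-4) top-left  bias=+0
    (2,4)@(5, 9): e=[15,48,1] → █
    (3,4)@(7, 9): e=[7,48,9] → █
    (4,4)@(9, 9): e=[-1,48,17] → ·
    (2,5)@(5, 11): e=[45,16,3] → █
    (4,5)@(9, 11): e=[29,16,19] → █
    (5,5)@(11, 11): e=[21,16,27] → █
    (6,5)@(13, 11): e=[13,16,35] → █
    (7,5)@(15, 11): e=[5,16,43] → █
    (8,5)@(17, 11): e=[-3,16,51] → ·
    (2,6)@(5, 13): e=[75,-16,5] → ·
    (3,6)@(7, 13): e=[67,-16,13] → ·
    (4,6)@(9, 13): e=[59,-16,21] → ·
  covered (8 px):
    · · · · · · · · · · ·
    · · · · · · · · · · ·
    · · · · · · · · · · ·
    · · · · · · · · · · ·
    · · █ █ · · · · · · ·
    · · █ █ █ █ █ █ · · ·
    · · · · · · · · · · ·
    · · · · · · · · · · ·
    · · · · · · · · · · ·
    · · · · · · · · · · ·
    · · · · · · · · · · ·

Answer: 44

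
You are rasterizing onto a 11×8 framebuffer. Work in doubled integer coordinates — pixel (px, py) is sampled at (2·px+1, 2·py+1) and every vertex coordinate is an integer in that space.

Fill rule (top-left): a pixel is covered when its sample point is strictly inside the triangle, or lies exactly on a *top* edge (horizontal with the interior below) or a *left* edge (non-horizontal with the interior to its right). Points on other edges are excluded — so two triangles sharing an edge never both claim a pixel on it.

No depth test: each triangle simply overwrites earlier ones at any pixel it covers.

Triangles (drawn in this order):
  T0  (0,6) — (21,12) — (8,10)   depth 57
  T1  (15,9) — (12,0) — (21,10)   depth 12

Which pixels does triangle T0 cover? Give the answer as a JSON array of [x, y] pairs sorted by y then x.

T0:
  2·area = 36
  edge (0, 6)→(21, 12): d=(21,6) right/bottom  bias=-1
  edge (21, 12)→(8, 10): d=(-13,-2) top-left  bias=+0
  edge (8, 10)→(0, 6): d=(-8,-4) top-left  bias=+0
    (1,3)@(3, 7): e=[3,29,4] → X
    (2,3)@(5, 7): e=[-9,33,12] → .
    (1,4)@(3, 9): e=[45,3,-12] → .
    (3,4)@(7, 9): e=[21,11,4] → X
    (4,4)@(9, 9): e=[9,15,12] → X
    (5,4)@(11, 9): e=[-3,19,20] → .
    (3,5)@(7, 11): e=[63,-15,-12] → .
    (4,5)@(9, 11): e=[51,-11,-4] → .
    (7,5)@(15, 11): e=[15,1,20] → X
    (8,5)@(17, 11): e=[3,5,28] → X
    (9,5)@(19, 11): e=[-9,9,36] → .
    (7,6)@(15, 13): e=[57,-25,4] → .
  covered (5 px):
    . . . . . . . . . . .
    . . . . . . . . . . .
    . . . . . . . . . . .
    . X . . . . . . . . .
    . . . X X . . . . . .
    . . . . . . . X X . .
    . . . . . . . . . . .
    . . . . . . . . . . .
T1:
  2·area = 51
  edge (15, 9)→(12, 0): d=(-3,-9) top-left  bias=+0
  edge (12, 0)→(21, 10): d=(9,10) right/bottom  bias=-1
  edge (21, 10)→(15, 9): d=(-6,-1) top-left  bias=+0
    (6,1)@(13, 3): e=[0,17,34] → X  [on edge]
    (7,1)@(15, 3): e=[18,-3,36] → .
    (6,2)@(13, 5): e=[-6,35,22] → .
    (7,2)@(15, 5): e=[12,15,24] → X
    (8,2)@(17, 5): e=[30,-5,26] → .
    (1,3)@(3, 7): e=[-102,153,0] → .  [on edge]
    (7,3)@(15, 7): e=[6,33,12] → X
    (8,3)@(17, 7): e=[24,13,14] → X
    (9,3)@(19, 7): e=[42,-7,16] → .
    (7,4)@(15, 9): e=[0,51,0] → X  [on edge]
    (9,4)@(19, 9): e=[36,11,4] → X
    (10,4)@(21, 9): e=[54,-9,6] → .
    (8,7)@(17, 15): e=[0,85,-34] → .  [on edge]
  covered (7 px):
    . . . . . . . . . . .
    . . . . . . X . . . .
    . . . . . . . X . . .
    . . . . . . . X X . .
    . . . . . . . X X X .
    . . . . . . . . . . .
    . . . . . . . . . . .
    . . . . . . . . . . .

Result: [[1,3],[3,4],[4,4],[7,5],[8,5]]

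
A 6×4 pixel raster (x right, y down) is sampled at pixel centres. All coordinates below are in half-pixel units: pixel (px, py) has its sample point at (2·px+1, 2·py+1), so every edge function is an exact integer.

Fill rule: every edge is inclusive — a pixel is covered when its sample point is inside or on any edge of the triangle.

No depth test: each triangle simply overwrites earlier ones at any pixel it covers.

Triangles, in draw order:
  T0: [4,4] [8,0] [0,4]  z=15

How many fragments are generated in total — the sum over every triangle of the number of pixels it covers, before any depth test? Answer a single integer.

T0:
  2·area = 16  (B↔C swapped to make it positive)
  edge (4, 4)→(0, 4): d=(-4,0) inclusive
  edge (0, 4)→(8, 0): d=(8,-4) inclusive
  edge (8, 0)→(4, 4): d=(-4,4) inclusive
    (3,0)@(7, 1): e=[12,4,0] → #  [on edge]
    (4,0)@(9, 1): e=[12,12,-8] → ·
    (1,1)@(3, 3): e=[4,4,8] → #
    (2,1)@(5, 3): e=[4,12,0] → #  [on edge]
    (3,1)@(7, 3): e=[4,20,-8] → ·
    (1,2)@(3, 5): e=[-4,20,0] → ·  [on edge]
    (2,2)@(5, 5): e=[-4,28,-8] → ·
    (0,3)@(1, 7): e=[-12,28,0] → ·  [on edge]
  covered (3 px):
    · · · # · ·
    · # # · · ·
    · · · · · ·
    · · · · · ·

Answer: 3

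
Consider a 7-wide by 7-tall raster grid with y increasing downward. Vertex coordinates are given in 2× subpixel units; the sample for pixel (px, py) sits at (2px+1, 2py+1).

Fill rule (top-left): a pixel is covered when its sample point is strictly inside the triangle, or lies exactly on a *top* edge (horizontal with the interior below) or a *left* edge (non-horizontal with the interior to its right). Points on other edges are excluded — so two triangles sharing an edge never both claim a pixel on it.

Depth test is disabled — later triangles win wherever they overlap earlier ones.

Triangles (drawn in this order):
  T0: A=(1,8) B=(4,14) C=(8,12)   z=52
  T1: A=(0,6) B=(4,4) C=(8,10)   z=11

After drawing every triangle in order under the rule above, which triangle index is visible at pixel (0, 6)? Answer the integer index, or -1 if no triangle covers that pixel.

T0:
  2·area = 30  (B↔C swapped to make it positive)
  edge (1, 8)→(8, 12): d=(7,4) right/bottom  bias=-1
  edge (8, 12)→(4, 14): d=(-4,2) right/bottom  bias=-1
  edge (4, 14)→(1, 8): d=(-3,-6) top-left  bias=+0
    (1,5)@(3, 11): e=[13,14,3] → X
    (2,5)@(5, 11): e=[5,10,15] → X
    (3,5)@(7, 11): e=[-3,6,27] → .
    (1,6)@(3, 13): e=[27,6,-3] → .
    (2,6)@(5, 13): e=[19,2,9] → X
    (3,6)@(7, 13): e=[11,-2,21] → .
  covered (3 px):
    . . . . . . .
    . . . . . . .
    . . . . . . .
    . . . . . . .
    . . . . . . .
    . X X . . . .
    . . X . . . .
T1:
  2·area = 32
  edge (0, 6)→(4, 4): d=(4,-2) top-left  bias=+0
  edge (4, 4)→(8, 10): d=(4,6) right/bottom  bias=-1
  edge (8, 10)→(0, 6): d=(-8,-4) top-left  bias=+0
    (1,2)@(3, 5): e=[2,10,20] → X
    (2,2)@(5, 5): e=[6,-2,28] → .
    (1,3)@(3, 7): e=[10,18,4] → X
    (2,3)@(5, 7): e=[14,6,12] → X
    (3,3)@(7, 7): e=[18,-6,20] → .
    (1,4)@(3, 9): e=[18,26,-12] → .
    (2,4)@(5, 9): e=[22,14,-4] → .
    (3,4)@(7, 9): e=[26,2,4] → X
    (4,4)@(9, 9): e=[30,-10,12] → .
    (3,5)@(7, 11): e=[34,10,-12] → .
  covered (4 px):
    . . . . . . .
    . . . . . . .
    . X . . . . .
    . X X . . . .
    . . . X . . .
    . . . . . . .
    . . . . . . .

Z-buffer (winner per pixel, '.' = empty):
  . . . . . . .
  . . . . . . .
  . 1 . . . . .
  . 1 1 . . . .
  . . . 1 . . .
  . 0 0 . . . .
  . . 0 . . . .

Result: -1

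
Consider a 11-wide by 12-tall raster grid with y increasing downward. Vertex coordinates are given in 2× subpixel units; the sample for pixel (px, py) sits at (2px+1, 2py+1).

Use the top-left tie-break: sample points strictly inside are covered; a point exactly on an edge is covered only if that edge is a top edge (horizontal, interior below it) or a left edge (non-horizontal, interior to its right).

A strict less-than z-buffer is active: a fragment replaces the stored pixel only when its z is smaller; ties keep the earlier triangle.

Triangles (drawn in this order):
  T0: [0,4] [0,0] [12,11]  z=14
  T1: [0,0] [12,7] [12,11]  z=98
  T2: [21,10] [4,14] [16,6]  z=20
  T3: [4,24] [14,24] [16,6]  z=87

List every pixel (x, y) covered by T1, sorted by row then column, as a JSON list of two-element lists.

T0:
  2·area = 48
  edge (0, 4)→(0, 0): d=(0,-4) top-left  bias=+0
  edge (0, 0)→(12, 11): d=(12,11) right/bottom  bias=-1
  edge (12, 11)→(0, 4): d=(-12,-7) top-left  bias=+0
    (0,0)@(1, 1): e=[4,1,43] → X
    (1,0)@(3, 1): e=[12,-21,57] → .
    (0,1)@(1, 3): e=[4,25,19] → X
    (1,1)@(3, 3): e=[12,3,33] → X
    (2,1)@(5, 3): e=[20,-19,47] → .
    (0,2)@(1, 5): e=[4,49,-5] → .
    (1,2)@(3, 5): e=[12,27,9] → X
    (2,2)@(5, 5): e=[20,5,23] → X
    (3,2)@(7, 5): e=[28,-17,37] → .
    (1,3)@(3, 7): e=[12,51,-15] → .
    (2,3)@(5, 7): e=[20,29,-1] → .
    (3,3)@(7, 7): e=[28,7,13] → X
  covered (7 px):
    X . . . . . . . . . .
    X X . . . . . . . . .
    . X X . . . . . . . .
    . . . X . . . . . . .
    . . . . X . . . . . .
    . . . . . . . . . . .
    . . . . . . . . . . .
    . . . . . . . . . . .
    . . . . . . . . . . .
    . . . . . . . . . . .
    . . . . . . . . . . .
    . . . . . . . . . . .
T1:
  2·area = 48
  edge (0, 0)→(12, 7): d=(12,7) right/bottom  bias=-1
  edge (12, 7)→(12, 11): d=(0,4) right/bottom  bias=-1
  edge (12, 11)→(0, 0): d=(-12,-11) top-left  bias=+0
    (2,1)@(5, 3): e=[1,28,19] → X
    (3,1)@(7, 3): e=[-13,20,41] → .
    (2,2)@(5, 5): e=[25,28,-5] → .
    (3,2)@(7, 5): e=[11,20,17] → X
    (4,2)@(9, 5): e=[-3,12,39] → .
    (3,3)@(7, 7): e=[35,20,-7] → .
    (4,3)@(9, 7): e=[21,12,15] → X
    (5,3)@(11, 7): e=[7,4,37] → X
    (6,3)@(13, 7): e=[-7,-4,59] → .
    (4,4)@(9, 9): e=[45,12,-9] → .
    (5,4)@(11, 9): e=[31,4,13] → X
    (6,4)@(13, 9): e=[17,-4,35] → .
  covered (5 px):
    . . . . . . . . . . .
    . . X . . . . . . . .
    . . . X . . . . . . .
    . . . . X X . . . . .
    . . . . . X . . . . .
    . . . . . . . . . . .
    . . . . . . . . . . .
    . . . . . . . . . . .
    . . . . . . . . . . .
    . . . . . . . . . . .
    . . . . . . . . . . .
    . . . . . . . . . . .
T2:
  2·area = 88
  edge (21, 10)→(4, 14): d=(-17,4) right/bottom  bias=-1
  edge (4, 14)→(16, 6): d=(12,-8) top-left  bias=+0
  edge (16, 6)→(21, 10): d=(5,4) right/bottom  bias=-1
    (7,3)@(15, 7): e=[75,4,9] → X
    (8,3)@(17, 7): e=[67,20,1] → X
    (9,3)@(19, 7): e=[59,36,-7] → .
    (6,4)@(13, 9): e=[49,12,27] → X
    (9,4)@(19, 9): e=[25,60,3] → X
    (10,4)@(21, 9): e=[17,76,-5] → .
    (4,5)@(9, 11): e=[31,4,53] → X
    (5,5)@(11, 11): e=[23,20,45] → X
    (8,5)@(17, 11): e=[-1,68,21] → .
    (9,5)@(19, 11): e=[-9,84,13] → .
    (3,6)@(7, 13): e=[5,12,71] → X
    (4,6)@(9, 13): e=[-3,28,63] → .
  covered (11 px):
    . . . . . . . . . . .
    . . . . . . . . . . .
    . . . . . . . . . . .
    . . . . . . . X X . .
    . . . . . . X X X X .
    . . . . X X X X . . .
    . . . X . . . . . . .
    . . . . . . . . . . .
    . . . . . . . . . . .
    . . . . . . . . . . .
    . . . . . . . . . . .
    . . . . . . . . . . .
T3:
  2·area = 180  (B↔C swapped to make it positive)
  edge (4, 24)→(16, 6): d=(12,-18) top-left  bias=+0
  edge (16, 6)→(14, 24): d=(-2,18) right/bottom  bias=-1
  edge (14, 24)→(4, 24): d=(-10,0) right/bottom  bias=-1
    (7,4)@(15, 9): e=[18,12,150] → X
    (8,4)@(17, 9): e=[54,-24,150] → .
    (6,5)@(13, 11): e=[6,44,130] → X
    (8,5)@(17, 11): e=[78,-28,130] → .
    (6,6)@(13, 13): e=[30,40,110] → X
    (8,6)@(17, 13): e=[102,-32,110] → .
    (5,7)@(11, 15): e=[18,72,90] → X
    (7,7)@(15, 15): e=[90,0,90] → .  [on edge]
    (4,8)@(9, 17): e=[6,104,70] → X
    (7,8)@(15, 17): e=[114,-4,70] → .
    (4,9)@(9, 19): e=[30,100,50] → X
    (7,9)@(15, 19): e=[138,-8,50] → .
  covered (22 px):
    . . . . . . . . . . .
    . . . . . . . . . . .
    . . . . . . . . . . .
    . . . . . . . . . . .
    . . . . . . . X . . .
    . . . . . . X X . . .
    . . . . . . X X . . .
    . . . . . X X . . . .
    . . . . X X X . . . .
    . . . . X X X . . . .
    . . . X X X X . . . .
    . . X X X X X . . . .

Result: [[2,1],[3,2],[4,3],[5,3],[5,4]]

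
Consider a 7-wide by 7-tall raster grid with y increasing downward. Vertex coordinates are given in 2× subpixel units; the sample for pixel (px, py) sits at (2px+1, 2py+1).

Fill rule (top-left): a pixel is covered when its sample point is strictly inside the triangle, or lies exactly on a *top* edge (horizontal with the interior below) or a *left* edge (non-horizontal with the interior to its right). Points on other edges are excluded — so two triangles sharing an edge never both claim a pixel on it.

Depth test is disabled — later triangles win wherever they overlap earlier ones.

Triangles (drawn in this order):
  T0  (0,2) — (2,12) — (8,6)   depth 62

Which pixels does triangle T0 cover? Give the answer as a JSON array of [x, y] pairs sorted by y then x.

T0:
  2·area = 72  (B↔C swapped to make it positive)
  edge (0, 2)→(8, 6): d=(8,4) right/bottom  bias=-1
  edge (8, 6)→(2, 12): d=(-6,6) right/bottom  bias=-1
  edge (2, 12)→(0, 2): d=(-2,-10) top-left  bias=+0
    (6,0)@(13, 1): e=[-60,0,132] → ·  [on edge]
    (0,1)@(1, 3): e=[4,60,8] → #
    (1,1)@(3, 3): e=[-4,48,28] → ·
    (5,1)@(11, 3): e=[-36,0,108] → ·  [on edge]
    (0,2)@(1, 5): e=[20,48,4] → #
    (1,2)@(3, 5): e=[12,36,24] → #
    (2,2)@(5, 5): e=[4,24,44] → #
    (3,2)@(7, 5): e=[-4,12,64] → ·
    (4,2)@(9, 5): e=[-12,0,84] → ·  [on edge]
    (0,3)@(1, 7): e=[36,36,0] → #  [on edge]
    (3,3)@(7, 7): e=[12,0,60] → ·  [on edge]
    (0,4)@(1, 9): e=[52,24,-4] → ·
    (2,4)@(5, 9): e=[36,0,36] → ·  [on edge]
    (1,5)@(3, 11): e=[60,0,12] → ·  [on edge]
    (0,6)@(1, 13): e=[84,0,-12] → ·  [on edge]
  covered (8 px):
    · · · · · · ·
    # · · · · · ·
    # # # · · · ·
    # # # · · · ·
    · # · · · · ·
    · · · · · · ·
    · · · · · · ·

Final: [[0,1],[0,2],[1,2],[2,2],[0,3],[1,3],[2,3],[1,4]]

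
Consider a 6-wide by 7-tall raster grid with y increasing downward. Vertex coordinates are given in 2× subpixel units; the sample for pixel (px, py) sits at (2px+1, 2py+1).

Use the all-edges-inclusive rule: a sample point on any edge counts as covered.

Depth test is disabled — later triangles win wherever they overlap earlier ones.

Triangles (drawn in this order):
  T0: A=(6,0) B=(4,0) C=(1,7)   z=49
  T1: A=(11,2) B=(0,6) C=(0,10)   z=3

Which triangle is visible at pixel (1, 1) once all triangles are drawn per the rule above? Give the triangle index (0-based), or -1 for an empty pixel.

T0:
  2·area = 14  (B↔C swapped to make it positive)
  edge (6, 0)→(1, 7): d=(-5,7) inclusive
  edge (1, 7)→(4, 0): d=(3,-7) inclusive
  edge (4, 0)→(6, 0): d=(2,0) inclusive
    (2,0)@(5, 1): e=[2,10,2] → X
    (3,0)@(7, 1): e=[-12,24,2] → .
    (1,1)@(3, 3): e=[6,2,6] → X
    (2,1)@(5, 3): e=[-8,16,6] → .
    (1,2)@(3, 5): e=[-4,8,10] → .
    (0,3)@(1, 7): e=[0,0,14] → X  [on edge]
    (1,3)@(3, 7): e=[-14,14,14] → .
    (0,4)@(1, 9): e=[-10,6,18] → .
  covered (3 px):
    . . X . . .
    . X . . . .
    . . . . . .
    X . . . . .
    . . . . . .
    . . . . . .
    . . . . . .
T1:
  2·area = 44  (B↔C swapped to make it positive)
  edge (11, 2)→(0, 10): d=(-11,8) inclusive
  edge (0, 10)→(0, 6): d=(0,-4) inclusive
  edge (0, 6)→(11, 2): d=(11,-4) inclusive
    (4,1)@(9, 3): e=[5,36,3] → X
    (5,1)@(11, 3): e=[-11,44,11] → .
    (1,2)@(3, 5): e=[31,12,1] → X
    (2,2)@(5, 5): e=[15,20,9] → X
    (3,2)@(7, 5): e=[-1,28,17] → .
    (4,2)@(9, 5): e=[-17,36,25] → .
    (0,3)@(1, 7): e=[25,4,15] → X
    (2,3)@(5, 7): e=[-7,20,31] → .
    (0,4)@(1, 9): e=[3,4,37] → X
    (1,4)@(3, 9): e=[-13,12,45] → .
    (0,5)@(1, 11): e=[-19,4,59] → .
  covered (6 px):
    . . . . . .
    . . . . X .
    . X X . . .
    X X . . . .
    X . . . . .
    . . . . . .
    . . . . . .

Z-buffer (winner per pixel, '.' = empty):
  . . 0 . . .
  . 0 . . 1 .
  . 1 1 . . .
  1 1 . . . .
  1 . . . . .
  . . . . . .
  . . . . . .

Final: 0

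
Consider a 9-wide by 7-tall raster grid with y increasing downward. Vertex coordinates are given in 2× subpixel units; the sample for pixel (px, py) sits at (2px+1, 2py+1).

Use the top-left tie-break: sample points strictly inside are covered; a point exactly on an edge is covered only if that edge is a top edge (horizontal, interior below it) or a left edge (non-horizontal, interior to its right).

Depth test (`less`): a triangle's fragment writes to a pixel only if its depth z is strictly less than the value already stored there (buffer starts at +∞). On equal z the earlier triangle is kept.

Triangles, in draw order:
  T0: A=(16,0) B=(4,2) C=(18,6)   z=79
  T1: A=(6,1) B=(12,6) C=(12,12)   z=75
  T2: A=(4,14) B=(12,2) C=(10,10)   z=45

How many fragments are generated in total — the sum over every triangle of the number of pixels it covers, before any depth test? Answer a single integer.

T0:
  2·area = 76  (B↔C swapped to make it positive)
  edge (16, 0)→(18, 6): d=(2,6) right/bottom  bias=-1
  edge (18, 6)→(4, 2): d=(-14,-4) top-left  bias=+0
  edge (4, 2)→(16, 0): d=(12,-2) top-left  bias=+0
    (5,0)@(11, 1): e=[32,42,2] → #
    (6,0)@(13, 1): e=[20,50,6] → #
    (7,0)@(15, 1): e=[8,58,10] → #
    (8,0)@(17, 1): e=[-4,66,14] → ·
    (4,1)@(9, 3): e=[48,6,22] → #
    (8,1)@(17, 3): e=[0,38,38] → ·  [on edge]
    (4,2)@(9, 5): e=[52,-22,46] → ·
    (5,2)@(11, 5): e=[40,-14,50] → ·
    (6,2)@(13, 5): e=[28,-6,54] → ·
    (7,2)@(15, 5): e=[16,2,58] → #
    (8,2)@(17, 5): e=[4,10,62] → #
    (7,3)@(15, 7): e=[20,-26,82] → ·
  covered (9 px):
    · · · · · # # # ·
    · · · · # # # # ·
    · · · · · · · # #
    · · · · · · · · ·
    · · · · · · · · ·
    · · · · · · · · ·
    · · · · · · · · ·
T1:
  2·area = 36
  edge (6, 1)→(12, 6): d=(6,5) right/bottom  bias=-1
  edge (12, 6)→(12, 12): d=(0,6) right/bottom  bias=-1
  edge (12, 12)→(6, 1): d=(-6,-11) top-left  bias=+0
    (4,2)@(9, 5): e=[9,18,9] → #
    (5,2)@(11, 5): e=[-1,6,31] → ·
    (4,3)@(9, 7): e=[21,18,-3] → ·
    (5,3)@(11, 7): e=[11,6,19] → #
    (6,3)@(13, 7): e=[1,-6,41] → ·
    (5,4)@(11, 9): e=[23,6,7] → #
    (6,4)@(13, 9): e=[13,-6,29] → ·
    (5,5)@(11, 11): e=[35,6,-5] → ·
  covered (3 px):
    · · · · · · · · ·
    · · · · · · · · ·
    · · · · # · · · ·
    · · · · · # · · ·
    · · · · · # · · ·
    · · · · · · · · ·
    · · · · · · · · ·
T2:
  2·area = 40
  edge (4, 14)→(12, 2): d=(8,-12) top-left  bias=+0
  edge (12, 2)→(10, 10): d=(-2,8) right/bottom  bias=-1
  edge (10, 10)→(4, 14): d=(-6,4) right/bottom  bias=-1
    (5,2)@(11, 5): e=[12,2,26] → #
    (6,2)@(13, 5): e=[36,-14,18] → ·
    (4,3)@(9, 7): e=[4,14,22] → #
    (5,3)@(11, 7): e=[28,-2,14] → ·
    (4,4)@(9, 9): e=[20,10,10] → #
    (5,4)@(11, 9): e=[44,-6,2] → ·
    (3,5)@(7, 11): e=[12,22,6] → #
    (4,5)@(9, 11): e=[36,6,-2] → ·
    (2,6)@(5, 13): e=[4,34,2] → #
    (3,6)@(7, 13): e=[28,18,-6] → ·
  covered (5 px):
    · · · · · · · · ·
    · · · · · · · · ·
    · · · · · # · · ·
    · · · · # · · · ·
    · · · · # · · · ·
    · · · # · · · · ·
    · · # · · · · · ·

Result: 17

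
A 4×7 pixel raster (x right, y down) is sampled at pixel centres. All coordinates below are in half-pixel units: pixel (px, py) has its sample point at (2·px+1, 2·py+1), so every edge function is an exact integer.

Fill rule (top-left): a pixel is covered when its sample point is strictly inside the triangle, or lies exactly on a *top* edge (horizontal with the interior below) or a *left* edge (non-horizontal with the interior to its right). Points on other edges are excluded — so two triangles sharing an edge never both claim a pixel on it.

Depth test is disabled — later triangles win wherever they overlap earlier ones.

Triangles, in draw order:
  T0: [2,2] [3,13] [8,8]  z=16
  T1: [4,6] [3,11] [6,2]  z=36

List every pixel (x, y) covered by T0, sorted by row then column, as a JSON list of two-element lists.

T0:
  2·area = 60  (B↔C swapped to make it positive)
  edge (2, 2)→(8, 8): d=(6,6) right/bottom  bias=-1
  edge (8, 8)→(3, 13): d=(-5,5) right/bottom  bias=-1
  edge (3, 13)→(2, 2): d=(-1,-11) top-left  bias=+0
    (0,0)@(1, 1): e=[0,70,-10] → ·  [on edge]
    (1,1)@(3, 3): e=[0,50,10] → ·  [on edge]
    (1,2)@(3, 5): e=[12,40,8] → #
    (2,2)@(5, 5): e=[0,30,30] → ·  [on edge]
    (1,3)@(3, 7): e=[24,30,6] → #
    (2,3)@(5, 7): e=[12,20,28] → #
    (3,3)@(7, 7): e=[0,10,50] → ·  [on edge]
    (1,4)@(3, 9): e=[36,20,4] → #
    (3,4)@(7, 9): e=[12,0,48] → ·  [on edge]
    (1,5)@(3, 11): e=[48,10,2] → #
    (2,5)@(5, 11): e=[36,0,24] → ·  [on edge]
    (1,6)@(3, 13): e=[60,0,0] → ·  [on edge]
  covered (6 px):
    · · · ·
    · · · ·
    · # · ·
    · # # ·
    · # # ·
    · # · ·
    · · · ·
T1:
  2·area = 6  (B↔C swapped to make it positive)
  edge (4, 6)→(6, 2): d=(2,-4) top-left  bias=+0
  edge (6, 2)→(3, 11): d=(-3,9) right/bottom  bias=-1
  edge (3, 11)→(4, 6): d=(1,-5) top-left  bias=+0
    (2,0)@(5, 1): e=[-6,12,0] → ·  [on edge]
    (2,2)@(5, 5): e=[2,0,4] → ·  [on edge]
    (1,5)@(3, 11): e=[6,0,0] → ·  [on edge]
  covered (0 px):
    · · · ·
    · · · ·
    · · · ·
    · · · ·
    · · · ·
    · · · ·
    · · · ·

Answer: [[1,2],[1,3],[2,3],[1,4],[2,4],[1,5]]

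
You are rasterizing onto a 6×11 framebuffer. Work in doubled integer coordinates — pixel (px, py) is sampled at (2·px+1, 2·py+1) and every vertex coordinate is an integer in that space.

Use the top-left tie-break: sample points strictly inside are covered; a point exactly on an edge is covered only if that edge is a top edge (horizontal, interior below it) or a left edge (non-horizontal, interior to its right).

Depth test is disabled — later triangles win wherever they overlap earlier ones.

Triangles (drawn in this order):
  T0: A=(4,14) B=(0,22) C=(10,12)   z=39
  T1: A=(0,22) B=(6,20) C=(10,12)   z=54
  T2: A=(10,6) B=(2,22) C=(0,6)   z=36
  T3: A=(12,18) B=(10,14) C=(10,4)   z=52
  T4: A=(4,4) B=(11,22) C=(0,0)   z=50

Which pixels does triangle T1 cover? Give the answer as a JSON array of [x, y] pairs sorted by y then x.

T0:
  2·area = 40  (B↔C swapped to make it positive)
  edge (4, 14)→(10, 12): d=(6,-2) top-left  bias=+0
  edge (10, 12)→(0, 22): d=(-10,10) right/bottom  bias=-1
  edge (0, 22)→(4, 14): d=(4,-8) top-left  bias=+0
    (5,5)@(11, 11): e=[-4,0,44] → ·  [on edge]
    (3,6)@(7, 13): e=[0,20,20] → █  [on edge]
    (4,6)@(9, 13): e=[4,0,36] → ·  [on edge]
    (0,7)@(1, 15): e=[0,60,-20] → ·  [on edge]
    (2,7)@(5, 15): e=[8,20,12] → █
    (3,7)@(7, 15): e=[12,0,28] → ·  [on edge]
    (1,8)@(3, 17): e=[16,20,4] → █
    (2,8)@(5, 17): e=[20,0,20] → ·  [on edge]
    (1,9)@(3, 19): e=[28,0,12] → ·  [on edge]
    (0,10)@(1, 21): e=[36,0,4] → ·  [on edge]
  covered (3 px):
    · · · · · ·
    · · · · · ·
    · · · · · ·
    · · · · · ·
    · · · · · ·
    · · · · · ·
    · · · █ · ·
    · · █ · · ·
    · █ · · · ·
    · · · · · ·
    · · · · · ·
T1:
  2·area = 40  (B↔C swapped to make it positive)
  edge (0, 22)→(10, 12): d=(10,-10) top-left  bias=+0
  edge (10, 12)→(6, 20): d=(-4,8) right/bottom  bias=-1
  edge (6, 20)→(0, 22): d=(-6,2) right/bottom  bias=-1
    (5,5)@(11, 11): e=[0,-4,44] → ·  [on edge]
    (4,6)@(9, 13): e=[0,4,36] → █  [on edge]
    (5,6)@(11, 13): e=[20,-12,32] → ·
    (3,7)@(7, 15): e=[0,12,28] → █  [on edge]
    (4,7)@(9, 15): e=[20,-4,24] → ·
    (2,8)@(5, 17): e=[0,20,20] → █  [on edge]
    (4,8)@(9, 17): e=[40,-12,12] → ·
    (1,9)@(3, 19): e=[0,28,12] → █  [on edge]
    (3,9)@(7, 19): e=[40,-4,4] → ·
    (4,9)@(9, 19): e=[60,-20,0] → ·  [on edge]
    (0,10)@(1, 21): e=[0,36,4] → █  [on edge]
    (1,10)@(3, 21): e=[20,20,0] → ·  [on edge]
  covered (7 px):
    · · · · · ·
    · · · · · ·
    · · · · · ·
    · · · · · ·
    · · · · · ·
    · · · · · ·
    · · · · █ ·
    · · · █ · ·
    · · █ █ · ·
    · █ █ · · ·
    █ · · · · ·
T2:
  2·area = 160
  edge (10, 6)→(2, 22): d=(-8,16) right/bottom  bias=-1
  edge (2, 22)→(0, 6): d=(-2,-16) top-left  bias=+0
  edge (0, 6)→(10, 6): d=(10,0) top-left  bias=+0
    (0,3)@(1, 7): e=[136,14,10] → █
    (1,3)@(3, 7): e=[104,46,10] → █
    (2,3)@(5, 7): e=[72,78,10] → █
    (3,3)@(7, 7): e=[40,110,10] → █
    (4,3)@(9, 7): e=[8,142,10] → █
    (5,3)@(11, 7): e=[-24,174,10] → ·
    (0,4)@(1, 9): e=[120,10,30] → █
    (4,4)@(9, 9): e=[-8,138,30] → ·
    (0,5)@(1, 11): e=[104,6,50] → █
    (4,5)@(9, 11): e=[-24,134,50] → ·
    (0,6)@(1, 13): e=[88,2,70] → █
    (3,6)@(7, 13): e=[-8,98,70] → ·
  covered (20 px):
    · · · · · ·
    · · · · · ·
    · · · · · ·
    █ █ █ █ █ ·
    █ █ █ █ · ·
    █ █ █ █ · ·
    █ █ █ · · ·
    · █ █ · · ·
    · █ · · · ·
    · █ · · · ·
    · · · · · ·
T3:
  2·area = 20
  edge (12, 18)→(10, 14): d=(-2,-4) top-left  bias=+0
  edge (10, 14)→(10, 4): d=(0,-10) top-left  bias=+0
  edge (10, 4)→(12, 18): d=(2,14) right/bottom  bias=-1
    (5,5)@(11, 11): e=[10,10,0] → ·  [on edge]
    (5,6)@(11, 13): e=[6,10,4] → █
    (5,7)@(11, 15): e=[2,10,8] → █
    (5,8)@(11, 17): e=[-2,10,12] → ·
  covered (2 px):
    · · · · · ·
    · · · · · ·
    · · · · · ·
    · · · · · ·
    · · · · · ·
    · · · · · ·
    · · · · · █
    · · · · · █
    · · · · · ·
    · · · · · ·
    · · · · · ·
T4:
  2·area = 44
  edge (4, 4)→(11, 22): d=(7,18) right/bottom  bias=-1
  edge (11, 22)→(0, 0): d=(-11,-22) top-left  bias=+0
  edge (0, 0)→(4, 4): d=(4,4) right/bottom  bias=-1
    (0,0)@(1, 1): e=[33,11,0] → ·  [on edge]
    (1,1)@(3, 3): e=[11,33,0] → ·  [on edge]
    (1,2)@(3, 5): e=[25,11,8] → █
    (2,2)@(5, 5): e=[-11,55,0] → ·  [on edge]
    (1,3)@(3, 7): e=[39,-11,16] → ·
    (2,3)@(5, 7): e=[3,33,8] → █
    (3,3)@(7, 7): e=[-33,77,0] → ·  [on edge]
    (2,4)@(5, 9): e=[17,11,16] → █
    (3,4)@(7, 9): e=[-19,55,8] → ·
    (4,4)@(9, 9): e=[-55,99,0] → ·  [on edge]
    (2,5)@(5, 11): e=[31,-11,24] → ·
    (5,5)@(11, 11): e=[-77,121,0] → ·  [on edge]
  covered (5 px):
    · · · · · ·
    · · · · · ·
    · █ · · · ·
    · · █ · · ·
    · · █ · · ·
    · · · · · ·
    · · · █ · ·
    · · · · · ·
    · · · · █ ·
    · · · · · ·
    · · · · · ·

Final: [[4,6],[3,7],[2,8],[3,8],[1,9],[2,9],[0,10]]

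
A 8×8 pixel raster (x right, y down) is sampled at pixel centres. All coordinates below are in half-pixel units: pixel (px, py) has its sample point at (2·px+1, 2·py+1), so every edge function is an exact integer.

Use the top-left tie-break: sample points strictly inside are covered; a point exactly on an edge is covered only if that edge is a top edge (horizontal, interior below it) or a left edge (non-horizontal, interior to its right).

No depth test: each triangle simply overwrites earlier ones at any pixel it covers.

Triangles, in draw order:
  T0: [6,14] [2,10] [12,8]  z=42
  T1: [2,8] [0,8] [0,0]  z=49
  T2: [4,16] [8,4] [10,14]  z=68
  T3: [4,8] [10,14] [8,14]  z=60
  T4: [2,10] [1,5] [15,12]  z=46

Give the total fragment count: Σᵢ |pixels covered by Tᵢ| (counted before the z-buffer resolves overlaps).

T0:
  2·area = 48
  edge (6, 14)→(2, 10): d=(-4,-4) top-left  bias=+0
  edge (2, 10)→(12, 8): d=(10,-2) top-left  bias=+0
  edge (12, 8)→(6, 14): d=(-6,6) right/bottom  bias=-1
    (7,2)@(15, 5): e=[72,-24,0] → ·  [on edge]
    (6,3)@(13, 7): e=[56,-8,0] → ·  [on edge]
    (0,4)@(1, 9): e=[0,-12,60] → ·  [on edge]
    (3,4)@(7, 9): e=[24,0,24] → #  [on edge]
    (4,4)@(9, 9): e=[32,4,12] → #
    (5,4)@(11, 9): e=[40,8,0] → ·  [on edge]
    (1,5)@(3, 11): e=[0,12,36] → #  [on edge]
    (2,5)@(5, 11): e=[8,16,24] → #
    (4,5)@(9, 11): e=[24,24,0] → ·  [on edge]
    (1,6)@(3, 13): e=[-8,32,24] → ·
    (2,6)@(5, 13): e=[0,36,12] → #  [on edge]
    (3,6)@(7, 13): e=[8,40,0] → ·  [on edge]
    (2,7)@(5, 15): e=[-8,56,0] → ·  [on edge]
    (3,7)@(7, 15): e=[0,60,-12] → ·  [on edge]
  covered (6 px):
    · · · · · · · ·
    · · · · · · · ·
    · · · · · · · ·
    · · · · · · · ·
    · · · # # · · ·
    · # # # · · · ·
    · · # · · · · ·
    · · · · · · · ·
T1:
  2·area = 16
  edge (2, 8)→(0, 8): d=(-2,0) right/bottom  bias=-1
  edge (0, 8)→(0, 0): d=(0,-8) top-left  bias=+0
  edge (0, 0)→(2, 8): d=(2,8) right/bottom  bias=-1
    (0,2)@(1, 5): e=[6,8,2] → #
    (1,2)@(3, 5): e=[6,24,-14] → ·
    (0,3)@(1, 7): e=[2,8,6] → #
    (1,3)@(3, 7): e=[2,24,-10] → ·
    (0,4)@(1, 9): e=[-2,8,10] → ·
  covered (2 px):
    · · · · · · · ·
    · · · · · · · ·
    # · · · · · · ·
    # · · · · · · ·
    · · · · · · · ·
    · · · · · · · ·
    · · · · · · · ·
    · · · · · · · ·
T2:
  2·area = 64
  edge (4, 16)→(8, 4): d=(4,-12) top-left  bias=+0
  edge (8, 4)→(10, 14): d=(2,10) right/bottom  bias=-1
  edge (10, 14)→(4, 16): d=(-6,2) right/bottom  bias=-1
    (4,0)@(9, 1): e=[0,-16,80] → ·  [on edge]
    (3,3)@(7, 7): e=[0,16,48] → #  [on edge]
    (4,3)@(9, 7): e=[24,-4,44] → ·
    (3,4)@(7, 9): e=[8,20,36] → #
    (4,4)@(9, 9): e=[32,0,32] → ·  [on edge]
    (3,5)@(7, 11): e=[16,24,24] → #
    (4,5)@(9, 11): e=[40,4,20] → #
    (5,5)@(11, 11): e=[64,-16,16] → ·
    (2,6)@(5, 13): e=[0,48,16] → #  [on edge]
    (5,6)@(11, 13): e=[72,-12,4] → ·
    (6,6)@(13, 13): e=[96,-32,0] → ·  [on edge]
    (2,7)@(5, 15): e=[8,52,4] → #
    (3,7)@(7, 15): e=[32,32,0] → ·  [on edge]
  covered (8 px):
    · · · · · · · ·
    · · · · · · · ·
    · · · · · · · ·
    · · · # · · · ·
    · · · # · · · ·
    · · · # # · · ·
    · · # # # · · ·
    · · # · · · · ·
T3:
  2·area = 12
  edge (4, 8)→(10, 14): d=(6,6) right/bottom  bias=-1
  edge (10, 14)→(8, 14): d=(-2,0) right/bottom  bias=-1
  edge (8, 14)→(4, 8): d=(-4,-6) top-left  bias=+0
    (0,2)@(1, 5): e=[0,18,-6] → ·  [on edge]
    (1,3)@(3, 7): e=[0,14,-2] → ·  [on edge]
    (2,4)@(5, 9): e=[0,10,2] → ·  [on edge]
    (3,5)@(7, 11): e=[0,6,6] → ·  [on edge]
    (4,6)@(9, 13): e=[0,2,10] → ·  [on edge]
    (5,7)@(11, 15): e=[0,-2,14] → ·  [on edge]
  covered (0 px):
    · · · · · · · ·
    · · · · · · · ·
    · · · · · · · ·
    · · · · · · · ·
    · · · · · · · ·
    · · · · · · · ·
    · · · · · · · ·
    · · · · · · · ·
T4:
  2·area = 63
  edge (2, 10)→(1, 5): d=(-1,-5) top-left  bias=+0
  edge (1, 5)→(15, 12): d=(14,7) right/bottom  bias=-1
  edge (15, 12)→(2, 10): d=(-13,-2) top-left  bias=+0
    (0,2)@(1, 5): e=[0,0,63] → ·  [on edge]
    (1,3)@(3, 7): e=[8,14,41] → #
    (2,3)@(5, 7): e=[18,0,45] → ·  [on edge]
    (1,4)@(3, 9): e=[6,42,15] → #
    (2,4)@(5, 9): e=[16,28,19] → #
    (3,4)@(7, 9): e=[26,14,23] → #
    (4,4)@(9, 9): e=[36,0,27] → ·  [on edge]
    (1,5)@(3, 11): e=[4,70,-11] → ·
    (2,5)@(5, 11): e=[14,56,-7] → ·
    (3,5)@(7, 11): e=[24,42,-3] → ·
    (4,5)@(9, 11): e=[34,28,1] → #
    (5,5)@(11, 11): e=[44,14,5] → #
    (6,5)@(13, 11): e=[54,0,9] → ·  [on edge]
    (1,7)@(3, 15): e=[0,126,-63] → ·  [on edge]
  covered (6 px):
    · · · · · · · ·
    · · · · · · · ·
    · · · · · · · ·
    · # · · · · · ·
    · # # # · · · ·
    · · · · # # · ·
    · · · · · · · ·
    · · · · · · · ·

Answer: 22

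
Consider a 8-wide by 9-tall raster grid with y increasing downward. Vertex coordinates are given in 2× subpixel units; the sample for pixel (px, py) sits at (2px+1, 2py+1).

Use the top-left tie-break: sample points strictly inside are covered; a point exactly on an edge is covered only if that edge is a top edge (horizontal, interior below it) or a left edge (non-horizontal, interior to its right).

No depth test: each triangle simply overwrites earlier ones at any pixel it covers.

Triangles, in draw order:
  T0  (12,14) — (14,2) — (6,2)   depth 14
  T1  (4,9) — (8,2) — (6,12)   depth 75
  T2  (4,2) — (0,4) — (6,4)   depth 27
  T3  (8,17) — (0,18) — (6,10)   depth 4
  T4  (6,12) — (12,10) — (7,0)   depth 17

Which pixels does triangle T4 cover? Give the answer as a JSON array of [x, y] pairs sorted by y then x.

T0:
  2·area = 96  (B↔C swapped to make it positive)
  edge (12, 14)→(6, 2): d=(-6,-12) top-left  bias=+0
  edge (6, 2)→(14, 2): d=(8,0) top-left  bias=+0
  edge (14, 2)→(12, 14): d=(-2,12) right/bottom  bias=-1
    (3,1)@(7, 3): e=[6,8,82] → X
    (4,1)@(9, 3): e=[30,8,58] → X
    (5,1)@(11, 3): e=[54,8,34] → X
    (6,1)@(13, 3): e=[78,8,10] → X
    (7,1)@(15, 3): e=[102,8,-14] → .
    (3,2)@(7, 5): e=[-6,24,78] → .
    (4,2)@(9, 5): e=[18,24,54] → X
    (7,2)@(15, 5): e=[90,24,-18] → .
    (4,3)@(9, 7): e=[6,40,50] → X
    (7,3)@(15, 7): e=[78,40,-22] → .
    (4,4)@(9, 9): e=[-6,56,46] → .
    (5,4)@(11, 9): e=[18,56,22] → X
  covered (12 px):
    . . . . . . . .
    . . . X X X X .
    . . . . X X X .
    . . . . X X X .
    . . . . . X . .
    . . . . . X . .
    . . . . . . . .
    . . . . . . . .
    . . . . . . . .
T1:
  2·area = 26
  edge (4, 9)→(8, 2): d=(4,-7) top-left  bias=+0
  edge (8, 2)→(6, 12): d=(-2,10) right/bottom  bias=-1
  edge (6, 12)→(4, 9): d=(-2,-3) top-left  bias=+0
    (3,2)@(7, 5): e=[5,4,17] → X
    (4,2)@(9, 5): e=[19,-16,23] → .
    (3,3)@(7, 7): e=[13,0,13] → .  [on edge]
    (2,4)@(5, 9): e=[7,16,3] → X
    (3,4)@(7, 9): e=[21,-4,9] → .
    (2,5)@(5, 11): e=[15,12,-1] → .
    (2,8)@(5, 17): e=[39,0,-13] → .  [on edge]
  covered (2 px):
    . . . . . . . .
    . . . . . . . .
    . . . X . . . .
    . . . . . . . .
    . . X . . . . .
    . . . . . . . .
    . . . . . . . .
    . . . . . . . .
    . . . . . . . .
T2:
  2·area = 12  (B↔C swapped to make it positive)
  edge (4, 2)→(6, 4): d=(2,2) right/bottom  bias=-1
  edge (6, 4)→(0, 4): d=(-6,0) right/bottom  bias=-1
  edge (0, 4)→(4, 2): d=(4,-2) top-left  bias=+0
    (1,0)@(3, 1): e=[0,18,-6] → .  [on edge]
    (1,1)@(3, 3): e=[4,6,2] → X
    (2,1)@(5, 3): e=[0,6,6] → .  [on edge]
    (1,2)@(3, 5): e=[8,-6,10] → .
    (3,2)@(7, 5): e=[0,-6,18] → .  [on edge]
    (4,3)@(9, 7): e=[0,-18,30] → .  [on edge]
    (5,4)@(11, 9): e=[0,-30,42] → .  [on edge]
    (6,5)@(13, 11): e=[0,-42,54] → .  [on edge]
    (7,6)@(15, 13): e=[0,-54,66] → .  [on edge]
  covered (1 px):
    . . . . . . . .
    . X . . . . . .
    . . . . . . . .
    . . . . . . . .
    . . . . . . . .
    . . . . . . . .
    . . . . . . . .
    . . . . . . . .
    . . . . . . . .
T3:
  2·area = 58
  edge (8, 17)→(0, 18): d=(-8,1) right/bottom  bias=-1
  edge (0, 18)→(6, 10): d=(6,-8) top-left  bias=+0
  edge (6, 10)→(8, 17): d=(2,7) right/bottom  bias=-1
    (2,6)@(5, 13): e=[35,10,13] → X
    (3,6)@(7, 13): e=[33,26,-1] → .
    (1,7)@(3, 15): e=[21,6,31] → X
    (3,7)@(7, 15): e=[17,38,3] → X
    (4,7)@(9, 15): e=[15,54,-11] → .
    (0,8)@(1, 17): e=[7,2,49] → X
    (4,8)@(9, 17): e=[-1,66,-7] → .
  covered (8 px):
    . . . . . . . .
    . . . . . . . .
    . . . . . . . .
    . . . . . . . .
    . . . . . . . .
    . . . . . . . .
    . . X . . . . .
    . X X X . . . .
    X X X X . . . .
T4:
  2·area = 70  (B↔C swapped to make it positive)
  edge (6, 12)→(7, 0): d=(1,-12) top-left  bias=+0
  edge (7, 0)→(12, 10): d=(5,10) right/bottom  bias=-1
  edge (12, 10)→(6, 12): d=(-6,2) right/bottom  bias=-1
    (3,0)@(7, 1): e=[1,5,64] → X
    (4,0)@(9, 1): e=[25,-15,60] → .
    (3,1)@(7, 3): e=[3,15,52] → X
    (4,1)@(9, 3): e=[27,-5,48] → .
    (3,2)@(7, 5): e=[5,25,40] → X
    (4,2)@(9, 5): e=[29,5,36] → X
    (5,2)@(11, 5): e=[53,-15,32] → .
    (3,3)@(7, 7): e=[7,35,28] → X
    (5,3)@(11, 7): e=[55,-5,20] → .
    (3,4)@(7, 9): e=[9,45,16] → X
    (5,4)@(11, 9): e=[57,5,8] → X
    (6,4)@(13, 9): e=[81,-15,4] → .
    (7,4)@(15, 9): e=[105,-35,0] → .  [on edge]
    (4,5)@(9, 11): e=[35,35,0] → .  [on edge]
    (1,6)@(3, 13): e=[-35,105,0] → .  [on edge]
  covered (10 px):
    . . . X . . . .
    . . . X . . . .
    . . . X X . . .
    . . . X X . . .
    . . . X X X . .
    . . . X . . . .
    . . . . . . . .
    . . . . . . . .
    . . . . . . . .

Result: [[3,0],[3,1],[3,2],[4,2],[3,3],[4,3],[3,4],[4,4],[5,4],[3,5]]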